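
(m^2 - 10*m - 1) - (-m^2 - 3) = 2*m^2 - 10*m + 2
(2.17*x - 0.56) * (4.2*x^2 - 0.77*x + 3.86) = 9.114*x^3 - 4.0229*x^2 + 8.8074*x - 2.1616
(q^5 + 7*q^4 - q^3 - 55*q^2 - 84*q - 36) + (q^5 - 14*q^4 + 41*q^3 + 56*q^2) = 2*q^5 - 7*q^4 + 40*q^3 + q^2 - 84*q - 36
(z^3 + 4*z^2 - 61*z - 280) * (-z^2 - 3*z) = -z^5 - 7*z^4 + 49*z^3 + 463*z^2 + 840*z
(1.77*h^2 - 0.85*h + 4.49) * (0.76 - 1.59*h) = -2.8143*h^3 + 2.6967*h^2 - 7.7851*h + 3.4124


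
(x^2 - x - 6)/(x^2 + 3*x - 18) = (x + 2)/(x + 6)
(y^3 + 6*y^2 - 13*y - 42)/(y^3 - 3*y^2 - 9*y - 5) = (-y^3 - 6*y^2 + 13*y + 42)/(-y^3 + 3*y^2 + 9*y + 5)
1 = 1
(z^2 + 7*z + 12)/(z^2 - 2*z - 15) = (z + 4)/(z - 5)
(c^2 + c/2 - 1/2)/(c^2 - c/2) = (c + 1)/c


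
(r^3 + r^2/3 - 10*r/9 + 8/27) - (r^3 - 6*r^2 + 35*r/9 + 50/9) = 19*r^2/3 - 5*r - 142/27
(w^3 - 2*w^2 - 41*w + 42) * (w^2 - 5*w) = w^5 - 7*w^4 - 31*w^3 + 247*w^2 - 210*w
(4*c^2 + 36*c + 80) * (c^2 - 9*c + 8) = 4*c^4 - 212*c^2 - 432*c + 640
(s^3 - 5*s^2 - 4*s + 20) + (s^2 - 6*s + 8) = s^3 - 4*s^2 - 10*s + 28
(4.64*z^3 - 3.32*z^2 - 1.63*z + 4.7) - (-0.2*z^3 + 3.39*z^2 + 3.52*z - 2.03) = 4.84*z^3 - 6.71*z^2 - 5.15*z + 6.73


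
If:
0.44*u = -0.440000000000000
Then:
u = -1.00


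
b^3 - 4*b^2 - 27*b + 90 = (b - 6)*(b - 3)*(b + 5)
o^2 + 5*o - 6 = (o - 1)*(o + 6)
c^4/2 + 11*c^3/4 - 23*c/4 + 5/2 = (c/2 + 1)*(c - 1)*(c - 1/2)*(c + 5)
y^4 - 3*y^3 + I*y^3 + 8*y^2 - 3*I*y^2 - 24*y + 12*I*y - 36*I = (y - 3)*(y - 3*I)*(y + 2*I)^2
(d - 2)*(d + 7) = d^2 + 5*d - 14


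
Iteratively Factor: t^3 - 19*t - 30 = (t - 5)*(t^2 + 5*t + 6) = (t - 5)*(t + 3)*(t + 2)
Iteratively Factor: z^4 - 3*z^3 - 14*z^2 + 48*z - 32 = (z + 4)*(z^3 - 7*z^2 + 14*z - 8) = (z - 1)*(z + 4)*(z^2 - 6*z + 8) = (z - 4)*(z - 1)*(z + 4)*(z - 2)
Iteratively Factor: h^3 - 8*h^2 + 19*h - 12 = (h - 3)*(h^2 - 5*h + 4) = (h - 3)*(h - 1)*(h - 4)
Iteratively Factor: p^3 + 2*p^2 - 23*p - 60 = (p + 3)*(p^2 - p - 20) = (p + 3)*(p + 4)*(p - 5)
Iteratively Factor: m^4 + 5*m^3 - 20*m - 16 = (m + 4)*(m^3 + m^2 - 4*m - 4) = (m - 2)*(m + 4)*(m^2 + 3*m + 2) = (m - 2)*(m + 2)*(m + 4)*(m + 1)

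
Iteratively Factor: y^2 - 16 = (y + 4)*(y - 4)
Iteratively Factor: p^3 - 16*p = (p)*(p^2 - 16) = p*(p - 4)*(p + 4)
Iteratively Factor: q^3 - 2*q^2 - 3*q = (q - 3)*(q^2 + q) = (q - 3)*(q + 1)*(q)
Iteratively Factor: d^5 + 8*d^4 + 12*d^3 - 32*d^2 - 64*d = (d + 4)*(d^4 + 4*d^3 - 4*d^2 - 16*d) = (d + 4)^2*(d^3 - 4*d) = (d - 2)*(d + 4)^2*(d^2 + 2*d) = d*(d - 2)*(d + 4)^2*(d + 2)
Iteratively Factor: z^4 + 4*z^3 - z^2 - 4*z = (z - 1)*(z^3 + 5*z^2 + 4*z) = (z - 1)*(z + 1)*(z^2 + 4*z) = z*(z - 1)*(z + 1)*(z + 4)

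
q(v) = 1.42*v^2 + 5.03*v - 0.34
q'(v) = 2.84*v + 5.03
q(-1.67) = -4.78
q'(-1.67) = 0.29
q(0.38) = 1.78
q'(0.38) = 6.11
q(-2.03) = -4.70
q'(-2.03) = -0.74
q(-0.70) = -3.17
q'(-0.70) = 3.04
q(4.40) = 49.28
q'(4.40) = 17.53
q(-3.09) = -2.32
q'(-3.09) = -3.75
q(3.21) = 30.44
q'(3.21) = 14.15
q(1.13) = 7.16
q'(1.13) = 8.24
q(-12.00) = 143.78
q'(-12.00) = -29.05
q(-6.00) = 20.60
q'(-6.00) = -12.01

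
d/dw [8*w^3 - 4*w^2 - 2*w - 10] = 24*w^2 - 8*w - 2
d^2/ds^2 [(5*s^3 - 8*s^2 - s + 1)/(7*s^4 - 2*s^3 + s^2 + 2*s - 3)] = 2*(245*s^9 - 1176*s^8 - 63*s^7 + 146*s^6 + 1749*s^5 - 2157*s^4 + 184*s^3 - 9*s^2 + 114*s - 71)/(343*s^12 - 294*s^11 + 231*s^10 + 202*s^9 - 576*s^8 + 354*s^7 - 101*s^6 - 234*s^5 + 264*s^4 - 82*s^3 - 9*s^2 + 54*s - 27)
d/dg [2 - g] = -1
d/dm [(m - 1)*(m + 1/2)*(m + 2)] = 3*m^2 + 3*m - 3/2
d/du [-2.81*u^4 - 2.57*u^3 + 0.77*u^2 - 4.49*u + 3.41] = -11.24*u^3 - 7.71*u^2 + 1.54*u - 4.49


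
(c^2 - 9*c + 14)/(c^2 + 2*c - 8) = (c - 7)/(c + 4)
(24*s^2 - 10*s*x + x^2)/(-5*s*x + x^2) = (-24*s^2 + 10*s*x - x^2)/(x*(5*s - x))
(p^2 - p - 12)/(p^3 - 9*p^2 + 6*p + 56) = (p + 3)/(p^2 - 5*p - 14)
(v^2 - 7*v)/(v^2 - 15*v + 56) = v/(v - 8)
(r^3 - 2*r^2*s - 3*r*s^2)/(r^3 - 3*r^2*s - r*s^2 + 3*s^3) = r/(r - s)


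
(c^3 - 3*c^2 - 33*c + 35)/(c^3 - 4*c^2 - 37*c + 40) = (c - 7)/(c - 8)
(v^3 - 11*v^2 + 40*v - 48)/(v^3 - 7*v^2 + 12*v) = (v - 4)/v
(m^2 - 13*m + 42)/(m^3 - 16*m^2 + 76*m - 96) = (m - 7)/(m^2 - 10*m + 16)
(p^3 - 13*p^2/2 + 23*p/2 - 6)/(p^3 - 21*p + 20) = (p - 3/2)/(p + 5)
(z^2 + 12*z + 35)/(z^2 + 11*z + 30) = (z + 7)/(z + 6)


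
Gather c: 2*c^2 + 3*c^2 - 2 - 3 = 5*c^2 - 5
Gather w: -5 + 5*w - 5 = 5*w - 10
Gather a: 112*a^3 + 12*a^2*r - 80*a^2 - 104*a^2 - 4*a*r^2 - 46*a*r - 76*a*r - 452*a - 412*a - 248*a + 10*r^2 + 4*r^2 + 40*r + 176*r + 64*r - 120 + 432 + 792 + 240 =112*a^3 + a^2*(12*r - 184) + a*(-4*r^2 - 122*r - 1112) + 14*r^2 + 280*r + 1344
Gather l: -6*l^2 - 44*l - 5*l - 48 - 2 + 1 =-6*l^2 - 49*l - 49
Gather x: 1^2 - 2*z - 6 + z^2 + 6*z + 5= z^2 + 4*z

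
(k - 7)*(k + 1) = k^2 - 6*k - 7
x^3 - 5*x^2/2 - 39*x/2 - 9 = (x - 6)*(x + 1/2)*(x + 3)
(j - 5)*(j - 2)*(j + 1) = j^3 - 6*j^2 + 3*j + 10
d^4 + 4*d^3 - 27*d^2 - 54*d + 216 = (d - 3)^2*(d + 4)*(d + 6)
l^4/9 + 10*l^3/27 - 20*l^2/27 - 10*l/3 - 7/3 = (l/3 + 1/3)*(l/3 + 1)*(l - 3)*(l + 7/3)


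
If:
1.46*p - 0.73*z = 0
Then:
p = 0.5*z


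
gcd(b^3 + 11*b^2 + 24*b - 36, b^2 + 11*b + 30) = b + 6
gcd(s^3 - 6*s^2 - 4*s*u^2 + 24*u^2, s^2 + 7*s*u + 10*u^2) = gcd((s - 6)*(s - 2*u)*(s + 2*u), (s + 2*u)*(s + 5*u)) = s + 2*u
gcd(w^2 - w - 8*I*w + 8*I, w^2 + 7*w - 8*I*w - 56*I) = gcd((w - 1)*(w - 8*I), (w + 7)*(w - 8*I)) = w - 8*I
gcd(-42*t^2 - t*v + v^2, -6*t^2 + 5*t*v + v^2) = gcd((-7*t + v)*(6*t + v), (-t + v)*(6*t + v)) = 6*t + v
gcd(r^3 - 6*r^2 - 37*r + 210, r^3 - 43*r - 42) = r^2 - r - 42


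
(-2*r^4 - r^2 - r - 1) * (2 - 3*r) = 6*r^5 - 4*r^4 + 3*r^3 + r^2 + r - 2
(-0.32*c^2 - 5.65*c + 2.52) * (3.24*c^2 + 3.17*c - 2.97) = -1.0368*c^4 - 19.3204*c^3 - 8.7953*c^2 + 24.7689*c - 7.4844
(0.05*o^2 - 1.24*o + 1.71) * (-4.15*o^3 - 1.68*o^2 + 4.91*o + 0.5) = -0.2075*o^5 + 5.062*o^4 - 4.7678*o^3 - 8.9362*o^2 + 7.7761*o + 0.855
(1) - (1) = 0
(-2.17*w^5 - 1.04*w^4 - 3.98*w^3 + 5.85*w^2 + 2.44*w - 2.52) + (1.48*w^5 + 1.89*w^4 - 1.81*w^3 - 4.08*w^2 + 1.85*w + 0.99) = -0.69*w^5 + 0.85*w^4 - 5.79*w^3 + 1.77*w^2 + 4.29*w - 1.53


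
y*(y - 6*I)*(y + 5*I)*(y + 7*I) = y^4 + 6*I*y^3 + 37*y^2 + 210*I*y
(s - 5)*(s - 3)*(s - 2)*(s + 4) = s^4 - 6*s^3 - 9*s^2 + 94*s - 120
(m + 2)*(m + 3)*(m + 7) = m^3 + 12*m^2 + 41*m + 42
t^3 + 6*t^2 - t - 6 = (t - 1)*(t + 1)*(t + 6)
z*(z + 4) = z^2 + 4*z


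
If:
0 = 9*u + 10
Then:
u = -10/9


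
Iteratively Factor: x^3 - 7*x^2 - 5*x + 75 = (x - 5)*(x^2 - 2*x - 15) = (x - 5)*(x + 3)*(x - 5)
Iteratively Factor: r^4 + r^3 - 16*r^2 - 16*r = (r - 4)*(r^3 + 5*r^2 + 4*r) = r*(r - 4)*(r^2 + 5*r + 4) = r*(r - 4)*(r + 4)*(r + 1)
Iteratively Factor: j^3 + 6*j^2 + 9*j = (j)*(j^2 + 6*j + 9) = j*(j + 3)*(j + 3)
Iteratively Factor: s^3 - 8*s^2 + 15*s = (s - 3)*(s^2 - 5*s) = (s - 5)*(s - 3)*(s)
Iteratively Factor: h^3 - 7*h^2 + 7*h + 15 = (h - 5)*(h^2 - 2*h - 3) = (h - 5)*(h - 3)*(h + 1)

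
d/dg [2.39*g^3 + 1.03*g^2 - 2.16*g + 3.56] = 7.17*g^2 + 2.06*g - 2.16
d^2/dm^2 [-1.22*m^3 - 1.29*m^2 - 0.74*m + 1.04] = -7.32*m - 2.58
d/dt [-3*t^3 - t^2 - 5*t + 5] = -9*t^2 - 2*t - 5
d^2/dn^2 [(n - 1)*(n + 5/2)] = 2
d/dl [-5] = 0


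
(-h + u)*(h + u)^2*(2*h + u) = -2*h^4 - 3*h^3*u + h^2*u^2 + 3*h*u^3 + u^4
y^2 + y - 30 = (y - 5)*(y + 6)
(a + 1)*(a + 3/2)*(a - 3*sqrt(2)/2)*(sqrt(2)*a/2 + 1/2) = sqrt(2)*a^4/2 - a^3 + 5*sqrt(2)*a^3/4 - 5*a^2/2 - 15*sqrt(2)*a/8 - 3*a/2 - 9*sqrt(2)/8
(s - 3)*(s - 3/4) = s^2 - 15*s/4 + 9/4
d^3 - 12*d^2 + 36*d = d*(d - 6)^2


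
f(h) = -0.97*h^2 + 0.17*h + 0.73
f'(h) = 0.17 - 1.94*h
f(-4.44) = -19.15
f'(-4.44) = 8.78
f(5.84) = -31.36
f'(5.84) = -11.16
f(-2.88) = -7.81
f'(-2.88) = 5.76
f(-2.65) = -6.53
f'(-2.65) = 5.31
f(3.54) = -10.82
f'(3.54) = -6.70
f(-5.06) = -24.97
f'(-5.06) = 9.99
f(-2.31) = -4.84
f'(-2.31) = 4.65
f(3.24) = -8.90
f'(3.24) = -6.12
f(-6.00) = -35.21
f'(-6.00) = 11.81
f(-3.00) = -8.51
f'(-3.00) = 5.99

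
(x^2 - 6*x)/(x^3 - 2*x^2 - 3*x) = (6 - x)/(-x^2 + 2*x + 3)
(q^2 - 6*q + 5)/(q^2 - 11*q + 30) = (q - 1)/(q - 6)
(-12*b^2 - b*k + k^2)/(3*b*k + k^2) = (-4*b + k)/k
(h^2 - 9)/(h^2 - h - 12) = (h - 3)/(h - 4)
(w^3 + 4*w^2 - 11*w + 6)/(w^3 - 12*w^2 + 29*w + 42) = (w^3 + 4*w^2 - 11*w + 6)/(w^3 - 12*w^2 + 29*w + 42)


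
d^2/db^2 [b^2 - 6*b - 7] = 2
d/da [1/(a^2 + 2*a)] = 2*(-a - 1)/(a^2*(a + 2)^2)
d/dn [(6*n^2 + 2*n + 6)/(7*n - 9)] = 6*(7*n^2 - 18*n - 10)/(49*n^2 - 126*n + 81)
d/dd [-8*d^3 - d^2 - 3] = 2*d*(-12*d - 1)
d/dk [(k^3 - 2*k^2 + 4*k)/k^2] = 1 - 4/k^2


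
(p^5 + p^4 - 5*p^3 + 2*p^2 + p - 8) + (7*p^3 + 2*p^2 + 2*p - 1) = p^5 + p^4 + 2*p^3 + 4*p^2 + 3*p - 9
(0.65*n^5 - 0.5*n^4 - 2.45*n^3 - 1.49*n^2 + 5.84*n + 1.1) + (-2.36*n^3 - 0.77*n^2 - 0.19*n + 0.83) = 0.65*n^5 - 0.5*n^4 - 4.81*n^3 - 2.26*n^2 + 5.65*n + 1.93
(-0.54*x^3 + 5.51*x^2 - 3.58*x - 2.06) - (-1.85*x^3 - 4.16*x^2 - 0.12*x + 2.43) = 1.31*x^3 + 9.67*x^2 - 3.46*x - 4.49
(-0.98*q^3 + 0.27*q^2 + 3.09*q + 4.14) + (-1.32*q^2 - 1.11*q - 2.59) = -0.98*q^3 - 1.05*q^2 + 1.98*q + 1.55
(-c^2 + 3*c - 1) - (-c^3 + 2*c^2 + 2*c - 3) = c^3 - 3*c^2 + c + 2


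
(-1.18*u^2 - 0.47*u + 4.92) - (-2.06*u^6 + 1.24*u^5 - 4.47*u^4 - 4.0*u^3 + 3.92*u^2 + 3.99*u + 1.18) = 2.06*u^6 - 1.24*u^5 + 4.47*u^4 + 4.0*u^3 - 5.1*u^2 - 4.46*u + 3.74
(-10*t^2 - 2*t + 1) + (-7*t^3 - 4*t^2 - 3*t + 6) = -7*t^3 - 14*t^2 - 5*t + 7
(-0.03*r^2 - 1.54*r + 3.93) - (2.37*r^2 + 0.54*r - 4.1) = -2.4*r^2 - 2.08*r + 8.03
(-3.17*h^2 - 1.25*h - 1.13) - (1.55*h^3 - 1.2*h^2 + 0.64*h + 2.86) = -1.55*h^3 - 1.97*h^2 - 1.89*h - 3.99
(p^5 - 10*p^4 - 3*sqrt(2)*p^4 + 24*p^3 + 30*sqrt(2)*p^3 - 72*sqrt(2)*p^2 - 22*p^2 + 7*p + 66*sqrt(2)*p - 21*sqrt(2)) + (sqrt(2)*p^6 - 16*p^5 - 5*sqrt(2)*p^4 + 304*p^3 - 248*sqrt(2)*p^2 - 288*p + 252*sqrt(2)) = sqrt(2)*p^6 - 15*p^5 - 8*sqrt(2)*p^4 - 10*p^4 + 30*sqrt(2)*p^3 + 328*p^3 - 320*sqrt(2)*p^2 - 22*p^2 - 281*p + 66*sqrt(2)*p + 231*sqrt(2)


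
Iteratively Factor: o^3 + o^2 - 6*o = (o)*(o^2 + o - 6) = o*(o + 3)*(o - 2)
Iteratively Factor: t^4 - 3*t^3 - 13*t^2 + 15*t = (t + 3)*(t^3 - 6*t^2 + 5*t) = t*(t + 3)*(t^2 - 6*t + 5) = t*(t - 5)*(t + 3)*(t - 1)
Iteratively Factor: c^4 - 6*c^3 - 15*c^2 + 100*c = (c)*(c^3 - 6*c^2 - 15*c + 100) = c*(c + 4)*(c^2 - 10*c + 25) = c*(c - 5)*(c + 4)*(c - 5)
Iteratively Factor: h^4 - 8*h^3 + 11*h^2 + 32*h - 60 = (h - 2)*(h^3 - 6*h^2 - h + 30) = (h - 3)*(h - 2)*(h^2 - 3*h - 10) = (h - 3)*(h - 2)*(h + 2)*(h - 5)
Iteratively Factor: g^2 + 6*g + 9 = (g + 3)*(g + 3)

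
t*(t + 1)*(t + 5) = t^3 + 6*t^2 + 5*t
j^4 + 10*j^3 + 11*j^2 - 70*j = j*(j - 2)*(j + 5)*(j + 7)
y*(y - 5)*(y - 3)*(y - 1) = y^4 - 9*y^3 + 23*y^2 - 15*y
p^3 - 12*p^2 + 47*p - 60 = (p - 5)*(p - 4)*(p - 3)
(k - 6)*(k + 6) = k^2 - 36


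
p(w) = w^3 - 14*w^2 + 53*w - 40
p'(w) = 3*w^2 - 28*w + 53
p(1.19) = 4.93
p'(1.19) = 23.93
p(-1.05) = -112.24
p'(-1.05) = 85.71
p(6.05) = -10.34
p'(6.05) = -6.59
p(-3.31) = -405.08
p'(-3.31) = 178.55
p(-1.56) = -160.55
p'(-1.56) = 103.98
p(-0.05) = -42.69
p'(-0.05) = 54.41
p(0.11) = -34.34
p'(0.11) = 49.96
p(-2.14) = -227.33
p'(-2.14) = 126.66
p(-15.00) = -7360.00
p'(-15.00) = 1148.00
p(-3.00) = -352.00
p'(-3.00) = 164.00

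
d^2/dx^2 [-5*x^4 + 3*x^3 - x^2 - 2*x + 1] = -60*x^2 + 18*x - 2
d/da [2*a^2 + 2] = 4*a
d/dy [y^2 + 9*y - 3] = 2*y + 9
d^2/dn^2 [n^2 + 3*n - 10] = 2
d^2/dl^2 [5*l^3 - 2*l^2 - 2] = 30*l - 4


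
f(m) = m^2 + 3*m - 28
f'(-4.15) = -5.30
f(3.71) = -3.11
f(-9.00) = 26.00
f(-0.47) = -29.19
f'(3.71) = 10.42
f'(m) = 2*m + 3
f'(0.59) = 4.18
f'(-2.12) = -1.24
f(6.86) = 39.64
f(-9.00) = 26.00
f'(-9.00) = -15.00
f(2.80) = -11.76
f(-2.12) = -29.87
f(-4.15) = -23.23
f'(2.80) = 8.60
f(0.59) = -25.88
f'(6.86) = 16.72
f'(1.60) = 6.20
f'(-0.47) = 2.06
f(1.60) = -20.64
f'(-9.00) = -15.00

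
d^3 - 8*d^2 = d^2*(d - 8)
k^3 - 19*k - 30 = (k - 5)*(k + 2)*(k + 3)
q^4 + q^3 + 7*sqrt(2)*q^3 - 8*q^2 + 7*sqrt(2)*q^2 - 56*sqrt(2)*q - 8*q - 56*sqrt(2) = (q + 1)*(q - 2*sqrt(2))*(q + 2*sqrt(2))*(q + 7*sqrt(2))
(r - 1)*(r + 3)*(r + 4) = r^3 + 6*r^2 + 5*r - 12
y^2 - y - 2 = (y - 2)*(y + 1)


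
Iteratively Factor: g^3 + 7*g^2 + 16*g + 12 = (g + 3)*(g^2 + 4*g + 4) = (g + 2)*(g + 3)*(g + 2)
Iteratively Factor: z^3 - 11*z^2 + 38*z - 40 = (z - 2)*(z^2 - 9*z + 20) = (z - 5)*(z - 2)*(z - 4)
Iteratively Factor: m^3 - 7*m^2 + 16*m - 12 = (m - 3)*(m^2 - 4*m + 4) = (m - 3)*(m - 2)*(m - 2)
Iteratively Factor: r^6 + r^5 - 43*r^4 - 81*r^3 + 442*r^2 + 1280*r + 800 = (r + 4)*(r^5 - 3*r^4 - 31*r^3 + 43*r^2 + 270*r + 200) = (r + 2)*(r + 4)*(r^4 - 5*r^3 - 21*r^2 + 85*r + 100) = (r + 1)*(r + 2)*(r + 4)*(r^3 - 6*r^2 - 15*r + 100) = (r - 5)*(r + 1)*(r + 2)*(r + 4)*(r^2 - r - 20) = (r - 5)^2*(r + 1)*(r + 2)*(r + 4)*(r + 4)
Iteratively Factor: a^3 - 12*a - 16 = (a - 4)*(a^2 + 4*a + 4) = (a - 4)*(a + 2)*(a + 2)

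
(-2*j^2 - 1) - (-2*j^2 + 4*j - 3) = 2 - 4*j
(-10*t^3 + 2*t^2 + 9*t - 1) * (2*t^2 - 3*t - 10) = -20*t^5 + 34*t^4 + 112*t^3 - 49*t^2 - 87*t + 10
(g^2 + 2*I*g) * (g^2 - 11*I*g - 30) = g^4 - 9*I*g^3 - 8*g^2 - 60*I*g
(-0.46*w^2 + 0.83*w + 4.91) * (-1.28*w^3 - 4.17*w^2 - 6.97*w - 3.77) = 0.5888*w^5 + 0.8558*w^4 - 6.5397*w^3 - 24.5256*w^2 - 37.3518*w - 18.5107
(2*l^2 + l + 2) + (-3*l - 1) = 2*l^2 - 2*l + 1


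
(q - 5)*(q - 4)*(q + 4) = q^3 - 5*q^2 - 16*q + 80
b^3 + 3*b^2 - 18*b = b*(b - 3)*(b + 6)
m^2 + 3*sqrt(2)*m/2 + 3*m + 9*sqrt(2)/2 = (m + 3)*(m + 3*sqrt(2)/2)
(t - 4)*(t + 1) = t^2 - 3*t - 4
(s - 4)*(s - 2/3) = s^2 - 14*s/3 + 8/3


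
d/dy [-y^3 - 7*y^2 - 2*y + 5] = -3*y^2 - 14*y - 2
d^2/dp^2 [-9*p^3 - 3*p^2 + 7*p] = -54*p - 6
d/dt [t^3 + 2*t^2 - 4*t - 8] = 3*t^2 + 4*t - 4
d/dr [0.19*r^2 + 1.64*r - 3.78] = 0.38*r + 1.64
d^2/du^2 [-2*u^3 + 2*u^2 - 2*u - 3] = 4 - 12*u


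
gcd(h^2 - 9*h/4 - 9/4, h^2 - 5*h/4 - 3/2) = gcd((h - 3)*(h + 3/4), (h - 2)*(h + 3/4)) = h + 3/4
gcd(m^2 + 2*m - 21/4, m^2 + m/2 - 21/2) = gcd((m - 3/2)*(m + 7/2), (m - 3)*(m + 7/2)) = m + 7/2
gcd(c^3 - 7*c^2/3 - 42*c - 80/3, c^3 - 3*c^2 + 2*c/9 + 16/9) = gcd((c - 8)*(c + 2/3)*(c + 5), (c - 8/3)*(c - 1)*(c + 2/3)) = c + 2/3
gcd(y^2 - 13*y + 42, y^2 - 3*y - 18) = y - 6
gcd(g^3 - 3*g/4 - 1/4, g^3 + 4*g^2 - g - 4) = g - 1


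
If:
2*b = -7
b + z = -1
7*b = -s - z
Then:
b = -7/2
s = 22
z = 5/2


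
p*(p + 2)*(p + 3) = p^3 + 5*p^2 + 6*p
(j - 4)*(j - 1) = j^2 - 5*j + 4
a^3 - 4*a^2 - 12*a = a*(a - 6)*(a + 2)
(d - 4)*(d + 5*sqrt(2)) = d^2 - 4*d + 5*sqrt(2)*d - 20*sqrt(2)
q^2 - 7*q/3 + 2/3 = (q - 2)*(q - 1/3)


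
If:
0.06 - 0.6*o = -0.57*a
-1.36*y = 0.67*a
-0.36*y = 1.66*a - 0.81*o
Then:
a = 0.11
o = 0.21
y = -0.06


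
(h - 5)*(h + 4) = h^2 - h - 20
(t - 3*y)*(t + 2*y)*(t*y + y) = t^3*y - t^2*y^2 + t^2*y - 6*t*y^3 - t*y^2 - 6*y^3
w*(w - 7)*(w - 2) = w^3 - 9*w^2 + 14*w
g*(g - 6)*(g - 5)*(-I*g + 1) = -I*g^4 + g^3 + 11*I*g^3 - 11*g^2 - 30*I*g^2 + 30*g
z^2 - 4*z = z*(z - 4)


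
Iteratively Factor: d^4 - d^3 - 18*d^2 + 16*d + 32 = (d + 4)*(d^3 - 5*d^2 + 2*d + 8) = (d - 2)*(d + 4)*(d^2 - 3*d - 4) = (d - 4)*(d - 2)*(d + 4)*(d + 1)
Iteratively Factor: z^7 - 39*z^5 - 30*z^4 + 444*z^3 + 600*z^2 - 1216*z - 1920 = (z - 4)*(z^6 + 4*z^5 - 23*z^4 - 122*z^3 - 44*z^2 + 424*z + 480) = (z - 4)*(z + 2)*(z^5 + 2*z^4 - 27*z^3 - 68*z^2 + 92*z + 240) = (z - 4)*(z + 2)*(z + 4)*(z^4 - 2*z^3 - 19*z^2 + 8*z + 60) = (z - 4)*(z - 2)*(z + 2)*(z + 4)*(z^3 - 19*z - 30) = (z - 5)*(z - 4)*(z - 2)*(z + 2)*(z + 4)*(z^2 + 5*z + 6) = (z - 5)*(z - 4)*(z - 2)*(z + 2)*(z + 3)*(z + 4)*(z + 2)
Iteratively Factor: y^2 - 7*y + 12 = (y - 4)*(y - 3)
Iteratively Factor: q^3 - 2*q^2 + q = (q)*(q^2 - 2*q + 1) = q*(q - 1)*(q - 1)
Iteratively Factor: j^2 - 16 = (j - 4)*(j + 4)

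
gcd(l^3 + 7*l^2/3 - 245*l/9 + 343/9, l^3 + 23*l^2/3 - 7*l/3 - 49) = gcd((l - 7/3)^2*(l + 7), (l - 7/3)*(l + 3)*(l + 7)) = l^2 + 14*l/3 - 49/3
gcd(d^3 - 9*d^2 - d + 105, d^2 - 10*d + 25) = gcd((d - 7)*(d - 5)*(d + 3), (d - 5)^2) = d - 5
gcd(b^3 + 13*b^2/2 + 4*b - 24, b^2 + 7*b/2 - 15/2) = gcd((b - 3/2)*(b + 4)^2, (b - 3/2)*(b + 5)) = b - 3/2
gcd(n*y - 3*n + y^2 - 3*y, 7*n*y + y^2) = 1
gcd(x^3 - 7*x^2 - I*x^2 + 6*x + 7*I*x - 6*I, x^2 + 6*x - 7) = x - 1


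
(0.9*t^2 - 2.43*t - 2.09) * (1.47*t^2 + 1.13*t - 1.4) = 1.323*t^4 - 2.5551*t^3 - 7.0782*t^2 + 1.0403*t + 2.926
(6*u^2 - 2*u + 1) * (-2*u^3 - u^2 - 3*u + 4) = -12*u^5 - 2*u^4 - 18*u^3 + 29*u^2 - 11*u + 4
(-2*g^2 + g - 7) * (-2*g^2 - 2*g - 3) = 4*g^4 + 2*g^3 + 18*g^2 + 11*g + 21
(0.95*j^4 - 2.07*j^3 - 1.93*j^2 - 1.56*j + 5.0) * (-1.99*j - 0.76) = -1.8905*j^5 + 3.3973*j^4 + 5.4139*j^3 + 4.5712*j^2 - 8.7644*j - 3.8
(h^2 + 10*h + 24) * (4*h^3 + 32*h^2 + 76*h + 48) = 4*h^5 + 72*h^4 + 492*h^3 + 1576*h^2 + 2304*h + 1152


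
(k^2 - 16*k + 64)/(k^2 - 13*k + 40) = (k - 8)/(k - 5)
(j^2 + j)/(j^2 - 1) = j/(j - 1)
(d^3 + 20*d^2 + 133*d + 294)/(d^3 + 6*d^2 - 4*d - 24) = (d^2 + 14*d + 49)/(d^2 - 4)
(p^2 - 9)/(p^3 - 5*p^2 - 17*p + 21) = (p - 3)/(p^2 - 8*p + 7)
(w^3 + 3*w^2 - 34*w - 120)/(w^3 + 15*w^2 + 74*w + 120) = (w - 6)/(w + 6)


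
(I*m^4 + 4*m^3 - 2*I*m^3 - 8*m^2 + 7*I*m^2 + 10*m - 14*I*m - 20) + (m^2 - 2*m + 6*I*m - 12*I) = I*m^4 + 4*m^3 - 2*I*m^3 - 7*m^2 + 7*I*m^2 + 8*m - 8*I*m - 20 - 12*I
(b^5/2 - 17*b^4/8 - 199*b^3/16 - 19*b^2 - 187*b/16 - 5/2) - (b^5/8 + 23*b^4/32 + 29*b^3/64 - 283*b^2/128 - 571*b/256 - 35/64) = 3*b^5/8 - 91*b^4/32 - 825*b^3/64 - 2149*b^2/128 - 2421*b/256 - 125/64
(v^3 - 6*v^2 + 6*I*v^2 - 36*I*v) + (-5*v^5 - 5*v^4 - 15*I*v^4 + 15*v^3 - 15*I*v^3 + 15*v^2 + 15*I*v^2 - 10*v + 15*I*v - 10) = -5*v^5 - 5*v^4 - 15*I*v^4 + 16*v^3 - 15*I*v^3 + 9*v^2 + 21*I*v^2 - 10*v - 21*I*v - 10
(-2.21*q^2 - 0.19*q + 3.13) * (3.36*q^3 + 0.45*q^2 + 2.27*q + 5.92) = -7.4256*q^5 - 1.6329*q^4 + 5.4146*q^3 - 12.106*q^2 + 5.9803*q + 18.5296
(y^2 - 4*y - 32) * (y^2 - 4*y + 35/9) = y^4 - 8*y^3 - 109*y^2/9 + 1012*y/9 - 1120/9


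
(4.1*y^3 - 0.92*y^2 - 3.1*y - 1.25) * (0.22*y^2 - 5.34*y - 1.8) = 0.902*y^5 - 22.0964*y^4 - 3.1492*y^3 + 17.935*y^2 + 12.255*y + 2.25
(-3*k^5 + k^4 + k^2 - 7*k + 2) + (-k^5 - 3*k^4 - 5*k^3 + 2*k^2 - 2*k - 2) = -4*k^5 - 2*k^4 - 5*k^3 + 3*k^2 - 9*k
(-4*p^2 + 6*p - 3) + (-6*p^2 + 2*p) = -10*p^2 + 8*p - 3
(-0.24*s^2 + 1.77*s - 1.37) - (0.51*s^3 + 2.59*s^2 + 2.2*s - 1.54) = -0.51*s^3 - 2.83*s^2 - 0.43*s + 0.17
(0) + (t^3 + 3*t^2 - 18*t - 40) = t^3 + 3*t^2 - 18*t - 40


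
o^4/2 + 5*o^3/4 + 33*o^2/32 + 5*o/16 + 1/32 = (o/2 + 1/2)*(o + 1/4)^2*(o + 1)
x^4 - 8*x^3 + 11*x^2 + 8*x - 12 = (x - 6)*(x - 2)*(x - 1)*(x + 1)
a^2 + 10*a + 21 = (a + 3)*(a + 7)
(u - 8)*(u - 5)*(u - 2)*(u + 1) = u^4 - 14*u^3 + 51*u^2 - 14*u - 80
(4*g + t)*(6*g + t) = 24*g^2 + 10*g*t + t^2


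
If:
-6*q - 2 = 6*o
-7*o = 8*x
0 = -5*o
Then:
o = 0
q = -1/3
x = 0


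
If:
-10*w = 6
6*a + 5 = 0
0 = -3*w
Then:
No Solution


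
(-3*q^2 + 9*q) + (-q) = -3*q^2 + 8*q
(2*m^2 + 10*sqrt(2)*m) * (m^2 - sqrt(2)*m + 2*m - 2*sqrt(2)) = 2*m^4 + 4*m^3 + 8*sqrt(2)*m^3 - 20*m^2 + 16*sqrt(2)*m^2 - 40*m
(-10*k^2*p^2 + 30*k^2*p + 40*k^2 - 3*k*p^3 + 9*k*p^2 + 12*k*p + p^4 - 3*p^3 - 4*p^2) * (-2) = 20*k^2*p^2 - 60*k^2*p - 80*k^2 + 6*k*p^3 - 18*k*p^2 - 24*k*p - 2*p^4 + 6*p^3 + 8*p^2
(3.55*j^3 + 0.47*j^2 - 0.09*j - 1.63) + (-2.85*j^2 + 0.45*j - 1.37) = 3.55*j^3 - 2.38*j^2 + 0.36*j - 3.0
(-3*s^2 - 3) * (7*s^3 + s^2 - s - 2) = -21*s^5 - 3*s^4 - 18*s^3 + 3*s^2 + 3*s + 6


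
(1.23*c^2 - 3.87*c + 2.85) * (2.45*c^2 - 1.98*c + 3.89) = 3.0135*c^4 - 11.9169*c^3 + 19.4298*c^2 - 20.6973*c + 11.0865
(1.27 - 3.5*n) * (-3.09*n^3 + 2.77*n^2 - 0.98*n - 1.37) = 10.815*n^4 - 13.6193*n^3 + 6.9479*n^2 + 3.5504*n - 1.7399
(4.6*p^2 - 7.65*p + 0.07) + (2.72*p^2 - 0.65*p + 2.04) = 7.32*p^2 - 8.3*p + 2.11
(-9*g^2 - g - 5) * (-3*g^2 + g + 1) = 27*g^4 - 6*g^3 + 5*g^2 - 6*g - 5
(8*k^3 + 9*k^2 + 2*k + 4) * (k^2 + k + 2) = 8*k^5 + 17*k^4 + 27*k^3 + 24*k^2 + 8*k + 8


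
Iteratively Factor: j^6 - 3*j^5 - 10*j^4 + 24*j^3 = (j)*(j^5 - 3*j^4 - 10*j^3 + 24*j^2) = j*(j - 2)*(j^4 - j^3 - 12*j^2) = j*(j - 4)*(j - 2)*(j^3 + 3*j^2) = j*(j - 4)*(j - 2)*(j + 3)*(j^2) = j^2*(j - 4)*(j - 2)*(j + 3)*(j)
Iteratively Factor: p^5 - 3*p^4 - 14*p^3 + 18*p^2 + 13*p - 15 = (p + 1)*(p^4 - 4*p^3 - 10*p^2 + 28*p - 15) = (p + 1)*(p + 3)*(p^3 - 7*p^2 + 11*p - 5) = (p - 1)*(p + 1)*(p + 3)*(p^2 - 6*p + 5) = (p - 1)^2*(p + 1)*(p + 3)*(p - 5)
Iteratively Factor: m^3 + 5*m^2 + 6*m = (m)*(m^2 + 5*m + 6) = m*(m + 3)*(m + 2)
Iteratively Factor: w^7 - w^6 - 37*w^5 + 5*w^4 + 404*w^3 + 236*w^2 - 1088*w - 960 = (w + 4)*(w^6 - 5*w^5 - 17*w^4 + 73*w^3 + 112*w^2 - 212*w - 240) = (w + 2)*(w + 4)*(w^5 - 7*w^4 - 3*w^3 + 79*w^2 - 46*w - 120) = (w + 2)*(w + 3)*(w + 4)*(w^4 - 10*w^3 + 27*w^2 - 2*w - 40) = (w - 4)*(w + 2)*(w + 3)*(w + 4)*(w^3 - 6*w^2 + 3*w + 10) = (w - 4)*(w + 1)*(w + 2)*(w + 3)*(w + 4)*(w^2 - 7*w + 10) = (w - 5)*(w - 4)*(w + 1)*(w + 2)*(w + 3)*(w + 4)*(w - 2)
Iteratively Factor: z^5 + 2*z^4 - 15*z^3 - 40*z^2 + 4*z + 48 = (z + 2)*(z^4 - 15*z^2 - 10*z + 24) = (z - 4)*(z + 2)*(z^3 + 4*z^2 + z - 6) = (z - 4)*(z - 1)*(z + 2)*(z^2 + 5*z + 6) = (z - 4)*(z - 1)*(z + 2)*(z + 3)*(z + 2)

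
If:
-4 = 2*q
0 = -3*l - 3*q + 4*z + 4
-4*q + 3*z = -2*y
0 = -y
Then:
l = -2/9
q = -2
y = 0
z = -8/3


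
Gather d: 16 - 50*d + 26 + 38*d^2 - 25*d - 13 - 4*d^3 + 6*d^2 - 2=-4*d^3 + 44*d^2 - 75*d + 27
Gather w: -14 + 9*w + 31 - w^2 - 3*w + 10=-w^2 + 6*w + 27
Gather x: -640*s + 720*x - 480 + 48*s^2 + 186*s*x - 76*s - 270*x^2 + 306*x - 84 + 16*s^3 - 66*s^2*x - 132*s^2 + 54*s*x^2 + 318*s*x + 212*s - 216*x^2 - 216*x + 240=16*s^3 - 84*s^2 - 504*s + x^2*(54*s - 486) + x*(-66*s^2 + 504*s + 810) - 324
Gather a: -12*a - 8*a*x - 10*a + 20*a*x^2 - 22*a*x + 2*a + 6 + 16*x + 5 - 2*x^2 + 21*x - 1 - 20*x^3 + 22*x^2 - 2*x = a*(20*x^2 - 30*x - 20) - 20*x^3 + 20*x^2 + 35*x + 10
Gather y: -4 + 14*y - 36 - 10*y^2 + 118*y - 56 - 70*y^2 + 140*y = -80*y^2 + 272*y - 96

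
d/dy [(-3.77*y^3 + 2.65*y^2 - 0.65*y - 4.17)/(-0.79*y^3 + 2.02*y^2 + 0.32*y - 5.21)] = (-5.5219*y^4 - 3.4398*y^3 + 51.2032*y^2 - 10.7662*y + 4.7209)/(0.6241*y^6 - 3.1916*y^5 + 3.5748*y^4 + 9.5246*y^3 - 20.946*y^2 - 3.3344*y + 27.1441)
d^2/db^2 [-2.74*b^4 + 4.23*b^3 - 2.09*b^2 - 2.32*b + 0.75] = -32.88*b^2 + 25.38*b - 4.18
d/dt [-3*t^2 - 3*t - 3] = -6*t - 3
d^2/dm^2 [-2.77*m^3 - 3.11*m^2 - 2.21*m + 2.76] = -16.62*m - 6.22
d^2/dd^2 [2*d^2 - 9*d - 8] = 4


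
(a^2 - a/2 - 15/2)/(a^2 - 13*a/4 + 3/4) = 2*(2*a + 5)/(4*a - 1)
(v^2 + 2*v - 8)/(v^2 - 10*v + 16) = (v + 4)/(v - 8)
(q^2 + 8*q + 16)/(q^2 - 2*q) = (q^2 + 8*q + 16)/(q*(q - 2))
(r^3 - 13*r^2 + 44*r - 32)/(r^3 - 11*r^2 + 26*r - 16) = (r - 4)/(r - 2)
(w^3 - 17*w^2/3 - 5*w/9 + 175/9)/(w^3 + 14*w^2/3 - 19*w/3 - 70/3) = (3*w^2 - 10*w - 25)/(3*(w^2 + 7*w + 10))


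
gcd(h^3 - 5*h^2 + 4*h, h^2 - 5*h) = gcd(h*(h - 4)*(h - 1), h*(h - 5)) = h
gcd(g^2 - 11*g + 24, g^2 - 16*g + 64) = g - 8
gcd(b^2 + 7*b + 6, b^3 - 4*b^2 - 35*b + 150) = b + 6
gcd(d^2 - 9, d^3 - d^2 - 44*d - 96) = d + 3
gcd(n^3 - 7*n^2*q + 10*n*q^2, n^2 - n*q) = n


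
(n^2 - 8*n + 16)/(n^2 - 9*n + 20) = (n - 4)/(n - 5)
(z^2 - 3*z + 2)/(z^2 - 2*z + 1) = (z - 2)/(z - 1)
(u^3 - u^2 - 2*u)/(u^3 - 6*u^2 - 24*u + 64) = u*(u + 1)/(u^2 - 4*u - 32)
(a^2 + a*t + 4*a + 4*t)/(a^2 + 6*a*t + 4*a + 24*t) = (a + t)/(a + 6*t)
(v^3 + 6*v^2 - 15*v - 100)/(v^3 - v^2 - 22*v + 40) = (v + 5)/(v - 2)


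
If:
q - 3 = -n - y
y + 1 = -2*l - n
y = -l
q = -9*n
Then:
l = -5/7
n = -2/7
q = 18/7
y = 5/7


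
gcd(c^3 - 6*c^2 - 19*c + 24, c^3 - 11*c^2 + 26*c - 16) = c^2 - 9*c + 8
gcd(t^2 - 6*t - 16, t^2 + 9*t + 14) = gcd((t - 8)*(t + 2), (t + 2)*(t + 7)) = t + 2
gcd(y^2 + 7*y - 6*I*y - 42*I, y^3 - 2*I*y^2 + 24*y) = y - 6*I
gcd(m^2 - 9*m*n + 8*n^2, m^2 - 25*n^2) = 1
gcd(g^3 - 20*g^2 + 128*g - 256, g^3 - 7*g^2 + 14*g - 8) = g - 4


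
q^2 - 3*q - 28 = (q - 7)*(q + 4)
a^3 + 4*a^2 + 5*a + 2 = (a + 1)^2*(a + 2)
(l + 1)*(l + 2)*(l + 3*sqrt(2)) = l^3 + 3*l^2 + 3*sqrt(2)*l^2 + 2*l + 9*sqrt(2)*l + 6*sqrt(2)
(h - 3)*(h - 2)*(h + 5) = h^3 - 19*h + 30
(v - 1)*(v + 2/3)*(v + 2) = v^3 + 5*v^2/3 - 4*v/3 - 4/3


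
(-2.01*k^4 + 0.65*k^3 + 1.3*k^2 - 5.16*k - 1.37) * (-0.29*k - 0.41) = 0.5829*k^5 + 0.6356*k^4 - 0.6435*k^3 + 0.9634*k^2 + 2.5129*k + 0.5617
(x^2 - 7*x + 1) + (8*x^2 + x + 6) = 9*x^2 - 6*x + 7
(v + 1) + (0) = v + 1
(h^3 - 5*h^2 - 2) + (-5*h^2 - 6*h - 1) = h^3 - 10*h^2 - 6*h - 3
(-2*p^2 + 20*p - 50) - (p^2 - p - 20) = -3*p^2 + 21*p - 30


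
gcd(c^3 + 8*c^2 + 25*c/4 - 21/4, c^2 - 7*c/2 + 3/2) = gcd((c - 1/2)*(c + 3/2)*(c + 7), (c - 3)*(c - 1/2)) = c - 1/2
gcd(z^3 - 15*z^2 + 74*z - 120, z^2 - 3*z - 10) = z - 5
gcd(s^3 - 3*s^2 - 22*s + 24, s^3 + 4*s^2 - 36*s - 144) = s^2 - 2*s - 24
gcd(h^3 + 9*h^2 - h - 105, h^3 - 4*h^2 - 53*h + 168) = h^2 + 4*h - 21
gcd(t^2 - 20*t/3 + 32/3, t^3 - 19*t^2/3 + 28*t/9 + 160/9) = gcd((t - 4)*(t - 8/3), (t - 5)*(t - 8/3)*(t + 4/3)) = t - 8/3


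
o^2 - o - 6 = (o - 3)*(o + 2)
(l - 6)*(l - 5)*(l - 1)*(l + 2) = l^4 - 10*l^3 + 17*l^2 + 52*l - 60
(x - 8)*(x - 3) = x^2 - 11*x + 24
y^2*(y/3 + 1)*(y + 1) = y^4/3 + 4*y^3/3 + y^2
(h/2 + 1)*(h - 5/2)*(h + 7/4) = h^3/2 + 5*h^2/8 - 47*h/16 - 35/8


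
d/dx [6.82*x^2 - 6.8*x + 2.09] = 13.64*x - 6.8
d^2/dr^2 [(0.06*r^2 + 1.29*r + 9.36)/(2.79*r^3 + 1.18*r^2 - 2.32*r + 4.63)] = (0.934092*r^6 + 60.248934*r^5 + 902.121948*r^4 + 502.809732*r^3 - 487.248084*r^2 - 921.488364*r + 28.769436)/(21.717639*r^9 + 27.555714*r^8 - 42.522948*r^7 + 63.936757*r^6 + 126.8169*r^5 - 141.420252*r^4 + 90.889157*r^3 + 150.648162*r^2 - 149.200824*r + 99.252847)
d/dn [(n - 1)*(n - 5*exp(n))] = -5*n*exp(n) + 2*n - 1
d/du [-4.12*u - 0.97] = -4.12000000000000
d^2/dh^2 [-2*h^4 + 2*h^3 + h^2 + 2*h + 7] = -24*h^2 + 12*h + 2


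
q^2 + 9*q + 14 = (q + 2)*(q + 7)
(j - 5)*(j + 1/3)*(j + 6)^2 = j^4 + 22*j^3/3 - 65*j^2/3 - 188*j - 60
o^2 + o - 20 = (o - 4)*(o + 5)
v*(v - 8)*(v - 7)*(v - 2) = v^4 - 17*v^3 + 86*v^2 - 112*v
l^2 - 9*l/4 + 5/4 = (l - 5/4)*(l - 1)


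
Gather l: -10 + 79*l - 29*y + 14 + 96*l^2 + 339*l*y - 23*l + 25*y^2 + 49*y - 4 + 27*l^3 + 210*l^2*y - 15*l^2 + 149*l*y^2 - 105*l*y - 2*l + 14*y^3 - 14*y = 27*l^3 + l^2*(210*y + 81) + l*(149*y^2 + 234*y + 54) + 14*y^3 + 25*y^2 + 6*y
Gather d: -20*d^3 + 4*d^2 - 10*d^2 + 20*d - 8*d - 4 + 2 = -20*d^3 - 6*d^2 + 12*d - 2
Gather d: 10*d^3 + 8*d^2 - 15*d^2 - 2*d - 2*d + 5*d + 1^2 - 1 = 10*d^3 - 7*d^2 + d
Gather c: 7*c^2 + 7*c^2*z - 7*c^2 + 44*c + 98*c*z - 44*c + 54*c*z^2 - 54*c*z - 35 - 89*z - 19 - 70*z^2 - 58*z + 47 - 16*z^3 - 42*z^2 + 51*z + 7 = 7*c^2*z + c*(54*z^2 + 44*z) - 16*z^3 - 112*z^2 - 96*z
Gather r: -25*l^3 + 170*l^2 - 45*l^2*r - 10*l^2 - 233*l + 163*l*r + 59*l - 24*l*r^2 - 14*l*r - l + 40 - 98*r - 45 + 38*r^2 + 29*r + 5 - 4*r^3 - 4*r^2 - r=-25*l^3 + 160*l^2 - 175*l - 4*r^3 + r^2*(34 - 24*l) + r*(-45*l^2 + 149*l - 70)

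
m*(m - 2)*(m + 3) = m^3 + m^2 - 6*m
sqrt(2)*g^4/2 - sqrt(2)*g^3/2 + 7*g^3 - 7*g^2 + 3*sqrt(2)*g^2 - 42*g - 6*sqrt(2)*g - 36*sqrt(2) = (g - 3)*(g + sqrt(2))*(g + 6*sqrt(2))*(sqrt(2)*g/2 + sqrt(2))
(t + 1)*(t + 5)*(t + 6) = t^3 + 12*t^2 + 41*t + 30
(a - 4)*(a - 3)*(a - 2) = a^3 - 9*a^2 + 26*a - 24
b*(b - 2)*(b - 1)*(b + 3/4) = b^4 - 9*b^3/4 - b^2/4 + 3*b/2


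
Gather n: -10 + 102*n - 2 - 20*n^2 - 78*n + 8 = -20*n^2 + 24*n - 4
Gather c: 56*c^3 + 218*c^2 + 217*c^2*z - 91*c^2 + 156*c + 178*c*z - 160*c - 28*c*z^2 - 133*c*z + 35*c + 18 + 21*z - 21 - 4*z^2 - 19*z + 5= 56*c^3 + c^2*(217*z + 127) + c*(-28*z^2 + 45*z + 31) - 4*z^2 + 2*z + 2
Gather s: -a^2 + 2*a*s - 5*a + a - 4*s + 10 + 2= -a^2 - 4*a + s*(2*a - 4) + 12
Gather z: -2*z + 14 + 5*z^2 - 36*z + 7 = 5*z^2 - 38*z + 21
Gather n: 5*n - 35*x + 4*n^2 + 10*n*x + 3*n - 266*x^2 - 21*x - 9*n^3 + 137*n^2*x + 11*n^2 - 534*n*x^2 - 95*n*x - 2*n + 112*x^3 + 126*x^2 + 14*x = -9*n^3 + n^2*(137*x + 15) + n*(-534*x^2 - 85*x + 6) + 112*x^3 - 140*x^2 - 42*x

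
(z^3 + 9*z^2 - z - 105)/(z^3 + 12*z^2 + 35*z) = (z - 3)/z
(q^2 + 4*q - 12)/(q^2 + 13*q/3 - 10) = 3*(q - 2)/(3*q - 5)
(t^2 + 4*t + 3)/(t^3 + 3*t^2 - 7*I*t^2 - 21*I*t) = (t + 1)/(t*(t - 7*I))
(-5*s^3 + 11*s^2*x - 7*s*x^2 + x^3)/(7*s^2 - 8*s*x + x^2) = (5*s^2 - 6*s*x + x^2)/(-7*s + x)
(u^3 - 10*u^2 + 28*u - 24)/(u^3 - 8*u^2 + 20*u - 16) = (u - 6)/(u - 4)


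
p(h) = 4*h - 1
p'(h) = 4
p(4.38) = 16.52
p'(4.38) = 4.00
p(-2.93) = -12.72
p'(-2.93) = 4.00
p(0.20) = -0.20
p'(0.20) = 4.00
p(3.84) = 14.36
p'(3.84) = 4.00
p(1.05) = 3.20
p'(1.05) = 4.00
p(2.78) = 10.12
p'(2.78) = 4.00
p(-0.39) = -2.56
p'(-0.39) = 4.00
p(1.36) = 4.44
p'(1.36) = 4.00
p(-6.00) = -25.00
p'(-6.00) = 4.00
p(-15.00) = -61.00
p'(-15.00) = 4.00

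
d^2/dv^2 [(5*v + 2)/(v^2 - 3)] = 2*(4*v^2*(5*v + 2) - (15*v + 2)*(v^2 - 3))/(v^2 - 3)^3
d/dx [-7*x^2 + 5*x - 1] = 5 - 14*x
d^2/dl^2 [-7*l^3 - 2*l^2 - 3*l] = -42*l - 4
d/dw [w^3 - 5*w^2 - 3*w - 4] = 3*w^2 - 10*w - 3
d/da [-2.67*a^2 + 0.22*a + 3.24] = 0.22 - 5.34*a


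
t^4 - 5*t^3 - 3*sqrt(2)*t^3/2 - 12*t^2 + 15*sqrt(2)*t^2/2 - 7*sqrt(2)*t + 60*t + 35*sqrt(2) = (t - 5)*(t - 7*sqrt(2)/2)*(t + sqrt(2))^2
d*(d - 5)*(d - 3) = d^3 - 8*d^2 + 15*d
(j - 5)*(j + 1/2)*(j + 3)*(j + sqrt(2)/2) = j^4 - 3*j^3/2 + sqrt(2)*j^3/2 - 16*j^2 - 3*sqrt(2)*j^2/4 - 8*sqrt(2)*j - 15*j/2 - 15*sqrt(2)/4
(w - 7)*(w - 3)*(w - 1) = w^3 - 11*w^2 + 31*w - 21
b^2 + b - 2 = (b - 1)*(b + 2)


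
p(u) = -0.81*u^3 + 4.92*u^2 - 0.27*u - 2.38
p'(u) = -2.43*u^2 + 9.84*u - 0.27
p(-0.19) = -2.15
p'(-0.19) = -2.23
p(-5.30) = 257.84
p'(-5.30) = -120.68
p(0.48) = -1.47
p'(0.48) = 3.89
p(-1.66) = 15.33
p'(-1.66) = -23.30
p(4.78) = 20.28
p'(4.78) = -8.76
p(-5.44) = 275.09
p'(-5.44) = -125.71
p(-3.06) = 67.72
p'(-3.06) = -53.13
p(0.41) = -1.72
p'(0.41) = 3.36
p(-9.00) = 989.06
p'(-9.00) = -285.66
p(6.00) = -1.84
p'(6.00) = -28.71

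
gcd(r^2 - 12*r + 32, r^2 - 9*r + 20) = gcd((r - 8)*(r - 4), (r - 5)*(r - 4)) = r - 4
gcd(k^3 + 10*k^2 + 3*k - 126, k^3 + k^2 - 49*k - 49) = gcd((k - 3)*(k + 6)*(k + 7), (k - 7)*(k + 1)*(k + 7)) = k + 7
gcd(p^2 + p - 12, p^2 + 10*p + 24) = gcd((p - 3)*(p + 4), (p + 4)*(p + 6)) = p + 4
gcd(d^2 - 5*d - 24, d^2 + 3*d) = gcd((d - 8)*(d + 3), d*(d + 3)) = d + 3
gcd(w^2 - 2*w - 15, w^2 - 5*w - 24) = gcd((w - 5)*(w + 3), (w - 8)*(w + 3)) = w + 3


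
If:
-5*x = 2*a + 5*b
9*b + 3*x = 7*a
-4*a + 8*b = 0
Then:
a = 0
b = 0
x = 0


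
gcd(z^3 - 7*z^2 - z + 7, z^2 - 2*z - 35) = z - 7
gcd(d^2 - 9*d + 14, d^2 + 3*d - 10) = d - 2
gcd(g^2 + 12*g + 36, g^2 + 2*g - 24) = g + 6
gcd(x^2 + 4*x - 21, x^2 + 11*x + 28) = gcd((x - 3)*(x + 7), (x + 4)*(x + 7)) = x + 7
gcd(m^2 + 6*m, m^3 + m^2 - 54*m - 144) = m + 6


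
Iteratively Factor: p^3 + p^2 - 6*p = (p + 3)*(p^2 - 2*p) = p*(p + 3)*(p - 2)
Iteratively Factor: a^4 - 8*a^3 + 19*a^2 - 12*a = (a - 4)*(a^3 - 4*a^2 + 3*a) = (a - 4)*(a - 1)*(a^2 - 3*a) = (a - 4)*(a - 3)*(a - 1)*(a)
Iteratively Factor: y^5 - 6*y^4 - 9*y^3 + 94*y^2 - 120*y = (y - 2)*(y^4 - 4*y^3 - 17*y^2 + 60*y) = (y - 2)*(y + 4)*(y^3 - 8*y^2 + 15*y) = y*(y - 2)*(y + 4)*(y^2 - 8*y + 15) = y*(y - 3)*(y - 2)*(y + 4)*(y - 5)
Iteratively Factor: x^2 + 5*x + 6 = (x + 2)*(x + 3)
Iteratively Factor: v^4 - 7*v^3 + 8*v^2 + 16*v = (v - 4)*(v^3 - 3*v^2 - 4*v) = v*(v - 4)*(v^2 - 3*v - 4) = v*(v - 4)*(v + 1)*(v - 4)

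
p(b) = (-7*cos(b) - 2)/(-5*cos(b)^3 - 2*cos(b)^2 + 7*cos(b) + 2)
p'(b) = (-7*cos(b) - 2)*(-15*sin(b)*cos(b)^2 - 4*sin(b)*cos(b) + 7*sin(b))/(-5*cos(b)^3 - 2*cos(b)^2 + 7*cos(b) + 2)^2 + 7*sin(b)/(-5*cos(b)^3 - 2*cos(b)^2 + 7*cos(b) + 2)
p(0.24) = -3.78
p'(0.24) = 4.97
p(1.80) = -1.12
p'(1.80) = -2.69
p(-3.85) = -1.45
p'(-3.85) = -1.42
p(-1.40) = -1.03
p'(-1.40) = -0.30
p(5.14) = -1.17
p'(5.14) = -0.82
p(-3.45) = -2.16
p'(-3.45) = -1.84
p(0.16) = -4.14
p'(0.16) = 4.07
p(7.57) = -1.07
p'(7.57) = 0.51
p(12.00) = -2.27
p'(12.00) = -3.55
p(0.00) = -4.50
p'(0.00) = 0.00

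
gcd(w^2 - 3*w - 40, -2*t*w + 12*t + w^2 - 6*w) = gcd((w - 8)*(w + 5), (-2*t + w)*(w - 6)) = 1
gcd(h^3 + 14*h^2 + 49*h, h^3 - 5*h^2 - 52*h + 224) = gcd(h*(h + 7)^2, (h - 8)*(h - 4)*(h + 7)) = h + 7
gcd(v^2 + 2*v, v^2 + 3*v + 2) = v + 2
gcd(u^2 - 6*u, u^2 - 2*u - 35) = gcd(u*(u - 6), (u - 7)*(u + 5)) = 1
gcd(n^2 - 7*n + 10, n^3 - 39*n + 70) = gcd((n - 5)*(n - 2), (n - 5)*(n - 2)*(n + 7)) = n^2 - 7*n + 10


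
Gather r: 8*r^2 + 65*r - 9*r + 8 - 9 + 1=8*r^2 + 56*r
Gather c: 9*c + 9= 9*c + 9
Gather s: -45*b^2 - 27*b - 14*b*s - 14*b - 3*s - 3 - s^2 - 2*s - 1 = -45*b^2 - 41*b - s^2 + s*(-14*b - 5) - 4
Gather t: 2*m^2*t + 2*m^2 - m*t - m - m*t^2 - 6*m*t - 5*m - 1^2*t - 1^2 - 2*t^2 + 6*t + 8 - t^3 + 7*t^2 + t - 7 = 2*m^2 - 6*m - t^3 + t^2*(5 - m) + t*(2*m^2 - 7*m + 6)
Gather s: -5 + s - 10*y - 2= s - 10*y - 7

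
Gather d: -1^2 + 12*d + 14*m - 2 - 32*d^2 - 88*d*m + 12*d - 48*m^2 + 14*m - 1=-32*d^2 + d*(24 - 88*m) - 48*m^2 + 28*m - 4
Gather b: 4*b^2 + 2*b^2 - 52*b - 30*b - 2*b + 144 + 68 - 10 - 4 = 6*b^2 - 84*b + 198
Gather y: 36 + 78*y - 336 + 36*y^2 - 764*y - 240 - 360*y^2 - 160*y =-324*y^2 - 846*y - 540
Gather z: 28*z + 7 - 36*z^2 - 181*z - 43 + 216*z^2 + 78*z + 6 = 180*z^2 - 75*z - 30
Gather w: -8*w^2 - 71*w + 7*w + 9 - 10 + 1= -8*w^2 - 64*w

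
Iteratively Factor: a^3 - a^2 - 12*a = (a + 3)*(a^2 - 4*a) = a*(a + 3)*(a - 4)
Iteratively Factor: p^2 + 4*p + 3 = (p + 3)*(p + 1)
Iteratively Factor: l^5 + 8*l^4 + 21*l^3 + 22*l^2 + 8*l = (l + 4)*(l^4 + 4*l^3 + 5*l^2 + 2*l) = l*(l + 4)*(l^3 + 4*l^2 + 5*l + 2) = l*(l + 2)*(l + 4)*(l^2 + 2*l + 1) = l*(l + 1)*(l + 2)*(l + 4)*(l + 1)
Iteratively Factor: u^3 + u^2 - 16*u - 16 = (u - 4)*(u^2 + 5*u + 4) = (u - 4)*(u + 1)*(u + 4)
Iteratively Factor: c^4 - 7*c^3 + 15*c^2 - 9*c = (c)*(c^3 - 7*c^2 + 15*c - 9) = c*(c - 3)*(c^2 - 4*c + 3) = c*(c - 3)^2*(c - 1)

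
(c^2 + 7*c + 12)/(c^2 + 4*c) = (c + 3)/c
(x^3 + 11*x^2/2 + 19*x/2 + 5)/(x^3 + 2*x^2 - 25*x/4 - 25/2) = 2*(x + 1)/(2*x - 5)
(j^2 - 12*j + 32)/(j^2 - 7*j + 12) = (j - 8)/(j - 3)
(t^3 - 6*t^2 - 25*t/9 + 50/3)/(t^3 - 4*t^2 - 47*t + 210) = (t^2 - 25/9)/(t^2 + 2*t - 35)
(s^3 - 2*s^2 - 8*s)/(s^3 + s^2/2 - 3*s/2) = 2*(s^2 - 2*s - 8)/(2*s^2 + s - 3)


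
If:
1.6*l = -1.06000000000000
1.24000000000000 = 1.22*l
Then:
No Solution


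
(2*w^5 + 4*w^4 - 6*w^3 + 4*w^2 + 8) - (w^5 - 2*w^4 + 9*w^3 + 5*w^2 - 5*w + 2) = w^5 + 6*w^4 - 15*w^3 - w^2 + 5*w + 6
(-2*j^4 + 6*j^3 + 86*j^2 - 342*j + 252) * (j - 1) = -2*j^5 + 8*j^4 + 80*j^3 - 428*j^2 + 594*j - 252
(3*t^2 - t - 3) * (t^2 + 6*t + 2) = 3*t^4 + 17*t^3 - 3*t^2 - 20*t - 6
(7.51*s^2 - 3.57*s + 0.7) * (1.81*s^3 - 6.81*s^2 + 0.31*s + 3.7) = 13.5931*s^5 - 57.6048*s^4 + 27.9068*s^3 + 21.9133*s^2 - 12.992*s + 2.59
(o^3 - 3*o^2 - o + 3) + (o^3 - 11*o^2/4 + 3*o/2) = 2*o^3 - 23*o^2/4 + o/2 + 3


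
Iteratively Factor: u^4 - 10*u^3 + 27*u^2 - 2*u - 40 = (u - 2)*(u^3 - 8*u^2 + 11*u + 20) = (u - 5)*(u - 2)*(u^2 - 3*u - 4) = (u - 5)*(u - 2)*(u + 1)*(u - 4)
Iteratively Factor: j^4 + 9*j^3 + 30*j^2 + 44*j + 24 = (j + 3)*(j^3 + 6*j^2 + 12*j + 8) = (j + 2)*(j + 3)*(j^2 + 4*j + 4) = (j + 2)^2*(j + 3)*(j + 2)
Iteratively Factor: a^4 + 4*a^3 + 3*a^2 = (a + 1)*(a^3 + 3*a^2) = a*(a + 1)*(a^2 + 3*a) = a^2*(a + 1)*(a + 3)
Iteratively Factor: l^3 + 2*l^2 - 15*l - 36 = (l + 3)*(l^2 - l - 12) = (l + 3)^2*(l - 4)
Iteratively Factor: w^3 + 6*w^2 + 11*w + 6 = (w + 2)*(w^2 + 4*w + 3) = (w + 2)*(w + 3)*(w + 1)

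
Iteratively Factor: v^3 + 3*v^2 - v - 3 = (v - 1)*(v^2 + 4*v + 3) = (v - 1)*(v + 1)*(v + 3)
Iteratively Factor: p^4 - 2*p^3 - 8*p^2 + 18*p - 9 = (p - 1)*(p^3 - p^2 - 9*p + 9) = (p - 3)*(p - 1)*(p^2 + 2*p - 3) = (p - 3)*(p - 1)*(p + 3)*(p - 1)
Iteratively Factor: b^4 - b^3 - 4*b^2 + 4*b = (b - 1)*(b^3 - 4*b) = (b - 1)*(b + 2)*(b^2 - 2*b) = b*(b - 1)*(b + 2)*(b - 2)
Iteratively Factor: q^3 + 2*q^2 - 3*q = (q - 1)*(q^2 + 3*q) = (q - 1)*(q + 3)*(q)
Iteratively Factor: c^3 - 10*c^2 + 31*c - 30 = (c - 5)*(c^2 - 5*c + 6) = (c - 5)*(c - 2)*(c - 3)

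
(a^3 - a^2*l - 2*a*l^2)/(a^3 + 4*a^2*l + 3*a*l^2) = (a - 2*l)/(a + 3*l)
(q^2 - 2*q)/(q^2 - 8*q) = (q - 2)/(q - 8)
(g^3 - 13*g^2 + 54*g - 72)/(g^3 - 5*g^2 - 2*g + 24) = (g - 6)/(g + 2)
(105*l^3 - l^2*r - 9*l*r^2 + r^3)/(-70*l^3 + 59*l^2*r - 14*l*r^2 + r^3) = (3*l + r)/(-2*l + r)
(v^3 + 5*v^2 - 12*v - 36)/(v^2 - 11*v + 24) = (v^2 + 8*v + 12)/(v - 8)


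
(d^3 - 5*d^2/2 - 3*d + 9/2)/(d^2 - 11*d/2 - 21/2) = (d^2 - 4*d + 3)/(d - 7)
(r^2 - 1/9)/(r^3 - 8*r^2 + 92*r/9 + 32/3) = (9*r^2 - 1)/(9*r^3 - 72*r^2 + 92*r + 96)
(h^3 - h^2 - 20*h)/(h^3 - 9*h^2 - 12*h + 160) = h/(h - 8)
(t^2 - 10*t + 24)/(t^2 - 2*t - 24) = (t - 4)/(t + 4)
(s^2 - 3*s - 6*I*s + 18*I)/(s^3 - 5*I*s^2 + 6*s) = (s - 3)/(s*(s + I))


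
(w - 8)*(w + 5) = w^2 - 3*w - 40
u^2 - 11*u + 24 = (u - 8)*(u - 3)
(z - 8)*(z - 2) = z^2 - 10*z + 16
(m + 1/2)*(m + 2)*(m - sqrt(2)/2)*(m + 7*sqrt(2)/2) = m^4 + 5*m^3/2 + 3*sqrt(2)*m^3 - 5*m^2/2 + 15*sqrt(2)*m^2/2 - 35*m/4 + 3*sqrt(2)*m - 7/2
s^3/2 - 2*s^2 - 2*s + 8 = (s/2 + 1)*(s - 4)*(s - 2)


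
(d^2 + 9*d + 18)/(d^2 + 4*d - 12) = (d + 3)/(d - 2)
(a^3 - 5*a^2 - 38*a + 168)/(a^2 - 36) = (a^2 - 11*a + 28)/(a - 6)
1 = 1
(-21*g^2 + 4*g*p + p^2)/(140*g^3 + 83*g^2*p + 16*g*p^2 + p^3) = (-3*g + p)/(20*g^2 + 9*g*p + p^2)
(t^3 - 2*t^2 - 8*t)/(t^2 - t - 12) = t*(t + 2)/(t + 3)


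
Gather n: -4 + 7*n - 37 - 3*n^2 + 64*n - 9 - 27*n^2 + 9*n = -30*n^2 + 80*n - 50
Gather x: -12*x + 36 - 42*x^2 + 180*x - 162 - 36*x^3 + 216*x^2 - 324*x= -36*x^3 + 174*x^2 - 156*x - 126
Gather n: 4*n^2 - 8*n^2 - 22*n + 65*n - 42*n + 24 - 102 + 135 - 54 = -4*n^2 + n + 3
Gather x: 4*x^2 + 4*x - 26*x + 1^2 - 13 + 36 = 4*x^2 - 22*x + 24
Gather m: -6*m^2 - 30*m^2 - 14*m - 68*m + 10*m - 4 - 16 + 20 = -36*m^2 - 72*m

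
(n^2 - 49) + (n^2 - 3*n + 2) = 2*n^2 - 3*n - 47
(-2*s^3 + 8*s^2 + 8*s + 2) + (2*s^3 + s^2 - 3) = 9*s^2 + 8*s - 1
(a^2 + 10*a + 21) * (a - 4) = a^3 + 6*a^2 - 19*a - 84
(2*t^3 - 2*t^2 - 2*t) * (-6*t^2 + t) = -12*t^5 + 14*t^4 + 10*t^3 - 2*t^2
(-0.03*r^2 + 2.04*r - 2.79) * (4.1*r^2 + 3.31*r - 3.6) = -0.123*r^4 + 8.2647*r^3 - 4.5786*r^2 - 16.5789*r + 10.044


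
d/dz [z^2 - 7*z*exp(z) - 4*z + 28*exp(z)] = -7*z*exp(z) + 2*z + 21*exp(z) - 4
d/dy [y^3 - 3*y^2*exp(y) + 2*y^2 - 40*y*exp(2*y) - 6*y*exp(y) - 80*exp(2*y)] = -3*y^2*exp(y) + 3*y^2 - 80*y*exp(2*y) - 12*y*exp(y) + 4*y - 200*exp(2*y) - 6*exp(y)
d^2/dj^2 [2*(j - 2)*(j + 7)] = 4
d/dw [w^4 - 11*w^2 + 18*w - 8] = 4*w^3 - 22*w + 18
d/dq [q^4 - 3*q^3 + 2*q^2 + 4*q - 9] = 4*q^3 - 9*q^2 + 4*q + 4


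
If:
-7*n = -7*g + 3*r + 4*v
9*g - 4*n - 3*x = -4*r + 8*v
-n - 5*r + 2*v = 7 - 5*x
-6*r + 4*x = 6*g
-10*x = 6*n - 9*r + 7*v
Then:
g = -2345/3672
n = -1099/459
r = 11935/3672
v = 259/408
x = 4795/1224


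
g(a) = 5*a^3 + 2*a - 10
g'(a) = 15*a^2 + 2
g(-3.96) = -328.42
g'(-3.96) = 237.22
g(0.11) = -9.77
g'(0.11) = 2.18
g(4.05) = 330.25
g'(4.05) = 248.04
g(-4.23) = -396.89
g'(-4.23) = 270.39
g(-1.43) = -27.48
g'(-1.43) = 32.67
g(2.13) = 42.58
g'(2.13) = 70.05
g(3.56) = 222.71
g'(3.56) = 192.10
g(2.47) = 70.29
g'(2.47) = 93.51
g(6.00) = 1082.00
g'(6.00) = 542.00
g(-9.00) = -3673.00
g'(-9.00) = 1217.00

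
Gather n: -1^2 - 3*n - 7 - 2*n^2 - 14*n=-2*n^2 - 17*n - 8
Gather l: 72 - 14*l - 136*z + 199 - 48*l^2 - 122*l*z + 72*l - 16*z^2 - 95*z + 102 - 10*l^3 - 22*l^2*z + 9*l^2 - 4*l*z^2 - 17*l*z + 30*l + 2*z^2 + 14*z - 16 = -10*l^3 + l^2*(-22*z - 39) + l*(-4*z^2 - 139*z + 88) - 14*z^2 - 217*z + 357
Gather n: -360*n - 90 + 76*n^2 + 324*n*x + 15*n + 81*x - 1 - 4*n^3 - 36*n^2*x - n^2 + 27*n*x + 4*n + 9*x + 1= -4*n^3 + n^2*(75 - 36*x) + n*(351*x - 341) + 90*x - 90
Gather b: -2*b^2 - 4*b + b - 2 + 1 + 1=-2*b^2 - 3*b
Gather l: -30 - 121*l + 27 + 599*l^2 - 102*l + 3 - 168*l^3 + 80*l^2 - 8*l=-168*l^3 + 679*l^2 - 231*l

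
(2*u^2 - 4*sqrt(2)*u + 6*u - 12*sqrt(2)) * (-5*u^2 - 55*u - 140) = -10*u^4 - 140*u^3 + 20*sqrt(2)*u^3 - 610*u^2 + 280*sqrt(2)*u^2 - 840*u + 1220*sqrt(2)*u + 1680*sqrt(2)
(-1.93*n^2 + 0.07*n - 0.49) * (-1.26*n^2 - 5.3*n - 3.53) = 2.4318*n^4 + 10.1408*n^3 + 7.0593*n^2 + 2.3499*n + 1.7297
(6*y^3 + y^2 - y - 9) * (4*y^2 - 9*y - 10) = 24*y^5 - 50*y^4 - 73*y^3 - 37*y^2 + 91*y + 90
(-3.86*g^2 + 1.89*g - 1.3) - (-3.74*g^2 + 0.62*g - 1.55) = -0.12*g^2 + 1.27*g + 0.25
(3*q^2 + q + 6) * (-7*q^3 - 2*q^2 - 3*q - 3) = -21*q^5 - 13*q^4 - 53*q^3 - 24*q^2 - 21*q - 18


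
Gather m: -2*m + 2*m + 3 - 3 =0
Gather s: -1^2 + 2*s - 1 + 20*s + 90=22*s + 88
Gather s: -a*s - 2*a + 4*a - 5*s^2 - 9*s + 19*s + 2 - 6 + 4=2*a - 5*s^2 + s*(10 - a)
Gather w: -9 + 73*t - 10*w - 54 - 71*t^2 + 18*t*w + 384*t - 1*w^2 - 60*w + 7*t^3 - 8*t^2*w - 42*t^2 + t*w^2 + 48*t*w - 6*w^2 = 7*t^3 - 113*t^2 + 457*t + w^2*(t - 7) + w*(-8*t^2 + 66*t - 70) - 63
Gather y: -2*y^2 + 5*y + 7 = -2*y^2 + 5*y + 7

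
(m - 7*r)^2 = m^2 - 14*m*r + 49*r^2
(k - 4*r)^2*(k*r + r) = k^3*r - 8*k^2*r^2 + k^2*r + 16*k*r^3 - 8*k*r^2 + 16*r^3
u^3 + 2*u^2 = u^2*(u + 2)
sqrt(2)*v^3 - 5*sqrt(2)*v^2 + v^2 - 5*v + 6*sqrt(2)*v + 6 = (v - 3)*(v - 2)*(sqrt(2)*v + 1)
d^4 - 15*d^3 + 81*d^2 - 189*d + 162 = (d - 6)*(d - 3)^3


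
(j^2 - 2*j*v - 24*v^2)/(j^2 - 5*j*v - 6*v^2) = (j + 4*v)/(j + v)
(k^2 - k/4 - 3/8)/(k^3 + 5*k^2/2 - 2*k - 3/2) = (k - 3/4)/(k^2 + 2*k - 3)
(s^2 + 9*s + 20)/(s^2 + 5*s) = (s + 4)/s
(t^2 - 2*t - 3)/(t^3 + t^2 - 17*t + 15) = (t + 1)/(t^2 + 4*t - 5)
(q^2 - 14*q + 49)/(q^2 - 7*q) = (q - 7)/q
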